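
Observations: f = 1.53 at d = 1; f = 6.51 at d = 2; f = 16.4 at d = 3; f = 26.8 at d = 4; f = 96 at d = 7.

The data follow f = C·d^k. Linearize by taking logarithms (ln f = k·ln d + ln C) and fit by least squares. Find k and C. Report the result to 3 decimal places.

k = 2.118, C = 1.521

With ln fᵢ as the transformed response and ln dᵢ as the regressor:
Σln d = 5.1240, Σ(ln d)² = 7.3958, Σln f = 12.9486, Σln d·ln f = 17.8121.
Normal system: [[7.3958, 5.1240]; [5.1240, 5]]·[k, ln C]ᵀ = [17.8121, 12.9486]ᵀ.
Δ = 7.3958·5 − (5.1240)² = 10.7239; k = (17.8121·5 − 5.1240·12.9486)/10.7239 = 2.11792, ln C = (7.3958·12.9486 − 5.1240·17.8121)/10.7239 = 0.41930, so C = exp(0.41930) = 1.52090.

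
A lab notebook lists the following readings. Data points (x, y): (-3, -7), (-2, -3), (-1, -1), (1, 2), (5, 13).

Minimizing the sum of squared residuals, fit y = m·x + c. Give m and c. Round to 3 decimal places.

The normal equations are: 40·m + 0·c = 95;  0·m + 5·c = 4.
(Σx·x = 40, Σx = 0, Σ1 = 5, Σx·y = 95, Σy = 4.)
Eliminating c: 5·(row 1) − 0·(row 2) gives 200·m = 5·95 − 0·4 = 475, so m = 19/8.
Then c = (4 − 0·(19/8))/5 = 4/5.

m = 2.375, c = 0.800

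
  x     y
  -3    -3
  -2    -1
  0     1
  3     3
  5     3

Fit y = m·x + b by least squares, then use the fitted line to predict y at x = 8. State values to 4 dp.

Forming MᵀM = [[47, 3]; [3, 5]] and Mᵀy = [35, 3]ᵀ gives MᵀM·[m, b]ᵀ = Mᵀy.
Eliminating b: 5·(row 1) − 3·(row 2) gives 226·m = 5·35 − 3·3 = 166, so m = 83/113.
Then b = (3 − 3·(83/113))/5 = 18/113.
At x = 8: ŷ = (83/113)·(8) + (18/113)·(1) = 682/113.

ŷ = 6.0354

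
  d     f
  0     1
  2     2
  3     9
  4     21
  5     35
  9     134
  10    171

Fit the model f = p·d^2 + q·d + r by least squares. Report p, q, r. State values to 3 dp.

p = 2.023, q = -3.298, r = 0.927

With design matrix X, XᵀX = [[17539, 1953, 235]; [1953, 235, 33]; [235, 33, 7]] and Xᵀf = [29254, 3206, 373]ᵀ.
Inverting the 3×3 Gram matrix, [p, q, r]ᵀ = [30795/15224, -50213/15224, 3527/3806]ᵀ.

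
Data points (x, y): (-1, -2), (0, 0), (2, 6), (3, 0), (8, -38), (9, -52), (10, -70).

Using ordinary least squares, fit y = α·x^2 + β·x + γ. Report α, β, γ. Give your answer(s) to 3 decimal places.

Compute the Gram sums: Σx^2·x^2 = 20755, Σx^2·x = 2275, Σx^2 = 259, Σx·x = 259, Σx = 31, Σ1 = 7.
Right-hand side: Σx^2·y = -13622, Σx·y = -1458, Σy = -156.
Normal equations: [[20755, 2275, 259]; [2275, 259, 31]; [259, 31, 7]]·[α, β, γ]ᵀ = [-13622, -1458, -156]ᵀ.
Inverting the 3×3 Gram matrix, [α, β, γ]ᵀ = [-3755/3642, 11845/3642, 2657/1821]ᵀ.

α = -1.031, β = 3.252, γ = 1.459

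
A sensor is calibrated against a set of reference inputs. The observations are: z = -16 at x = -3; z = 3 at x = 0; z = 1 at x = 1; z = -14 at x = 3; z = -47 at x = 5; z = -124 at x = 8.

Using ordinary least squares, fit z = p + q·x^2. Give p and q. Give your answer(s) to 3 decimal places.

Normal-equation sums: Σ1 = 6, Σx^2 = 108, Σx^2·x^2 = 4884.
Moment sums: Σz = -197, Σx^2·z = -9380.
Normal equations: [[6, 108]; [108, 4884]]·[p, q]ᵀ = [-197, -9380]ᵀ.
det = 6·4884 − 108² = 17640.
p = ((-197)·4884 − 108·(-9380))/17640 = 4241/1470; q = (6·(-9380) − 108·(-197))/17640 = -2917/1470.

p = 2.885, q = -1.984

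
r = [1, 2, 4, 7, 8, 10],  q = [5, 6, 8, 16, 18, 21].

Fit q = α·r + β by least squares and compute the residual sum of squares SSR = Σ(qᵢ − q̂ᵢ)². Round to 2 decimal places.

With design matrix A, AᵀA = [[234, 32]; [32, 6]] and Aᵀq = [515, 74]ᵀ.
Δ = 234·6 − 32² = 380.
α = (515·6 − 32·74)/380 = 19/10; β = (234·74 − 32·515)/380 = 11/5.
Residuals: 9/10, 0, -9/5, 1/2, 3/5, -1/5; SSR = 47/10.

SSR = 4.70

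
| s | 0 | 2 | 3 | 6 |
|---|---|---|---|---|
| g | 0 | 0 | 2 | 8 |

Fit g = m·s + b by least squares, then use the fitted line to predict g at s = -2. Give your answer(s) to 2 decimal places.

ĝ = -4.21

Compute the Gram sums: Σs·s = 49, Σs = 11, Σ1 = 4.
Right-hand side: Σs·g = 54, Σg = 10.
Normal equations: [[49, 11]; [11, 4]]·[m, b]ᵀ = [54, 10]ᵀ.
det = 49·4 − 11² = 75.
m = (54·4 − 11·10)/75 = 106/75; b = (49·10 − 11·54)/75 = -104/75.
At s = -2: ĝ = (106/75)·(-2) + (-104/75)·(1) = -316/75.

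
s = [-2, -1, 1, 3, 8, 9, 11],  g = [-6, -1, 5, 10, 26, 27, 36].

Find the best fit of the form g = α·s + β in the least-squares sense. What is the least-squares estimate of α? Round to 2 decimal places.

α = 3.07

Setting ∂/∂α … = 0 gives: 281·α + 29·β = 895;  29·α + 7·β = 97.
Δ = 281·7 − 29² = 1126.
α = (895·7 − 29·97)/1126 = 1726/563; β = (281·97 − 29·895)/1126 = 651/563.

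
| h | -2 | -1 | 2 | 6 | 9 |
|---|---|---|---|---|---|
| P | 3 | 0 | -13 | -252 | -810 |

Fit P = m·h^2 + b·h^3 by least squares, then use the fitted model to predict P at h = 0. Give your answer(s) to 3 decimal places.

Setting ∂/∂m … = 0 gives: 7890·m + 66824·b = -74722;  66824·m + 578226·b = -645050.
(Σh^2·h^2 = 7890, Σh^2·h^3 = 66824, Σh^3·h^3 = 578226, Σh^2·P = -74722, Σh^3·P = -645050.)
Δ = 7890·578226 − 66824² = 96756164.
m = ((-74722)·578226 − 66824·(-645050))/96756164 = -25345493/24189041; b = (7890·(-645050) − 66824·(-74722))/96756164 = -24055393/24189041.
At h = 0: P̂ = (-25345493/24189041)·(0) + (-24055393/24189041)·(0) = 0.

P̂ = 0.000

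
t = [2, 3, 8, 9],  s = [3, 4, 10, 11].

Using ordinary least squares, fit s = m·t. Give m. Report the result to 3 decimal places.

m = 1.247

Setting ∂/∂m … = 0 gives: 158·m = 197.
(Σt·t = 158, Σt·s = 197.)
Hence m = 197 / 158 ≈ 1.24684.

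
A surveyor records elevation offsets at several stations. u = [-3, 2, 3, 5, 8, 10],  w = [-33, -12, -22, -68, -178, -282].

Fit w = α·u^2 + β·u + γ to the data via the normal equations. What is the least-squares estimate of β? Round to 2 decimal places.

Normal-equation sums: Σu^2·u^2 = 14899, Σu^2·u = 1645, Σu^2 = 211, Σu·u = 211, Σu = 25, Σ1 = 6.
Moment sums: Σu^2·w = -41835, Σu·w = -4575, Σw = -595.
So MᵀM·[α, β, γ]ᵀ = Mᵀw: [[14899, 1645, 211]; [1645, 211, 25]; [211, 25, 6]]·[α, β, γ]ᵀ = [-41835, -4575, -595]ᵀ.
Row-reducing yields α = -628915/212488, β = 339825/212488, γ = -92705/53122.

β = 1.60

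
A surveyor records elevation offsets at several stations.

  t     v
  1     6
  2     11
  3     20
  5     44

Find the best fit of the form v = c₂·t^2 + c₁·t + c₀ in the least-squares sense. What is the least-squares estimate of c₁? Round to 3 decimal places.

Forming MᵀM = [[723, 161, 39]; [161, 39, 11]; [39, 11, 4]] and Mᵀv = [1330, 308, 81]ᵀ gives MᵀM·[c₂, c₁, c₀]ᵀ = Mᵀv.
Solving the 3×3 system (Gaussian elimination) gives c₂ = 29/22, c₁ = 181/110, c₀ = 158/55.

c₁ = 1.645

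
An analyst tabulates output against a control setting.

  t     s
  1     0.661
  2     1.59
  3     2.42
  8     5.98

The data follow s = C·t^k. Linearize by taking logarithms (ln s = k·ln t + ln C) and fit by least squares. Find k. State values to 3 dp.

k = 1.049

Linearized form: ln s = k·ln t + ln C. From the 4 transformed points,
Over the data: Σln t = 3.8712, Σ(ln t)² = 6.0115, Σln s = 2.7219, Σln t·ln s = 5.0113.
Normal system: [[6.0115, 3.8712]; [3.8712, 4]]·[k, ln C]ᵀ = [5.0113, 2.7219]ᵀ.
Slope k = (n·Σln t·ln s − Σln t·Σln s)/(n·Σ(ln t)² − (Σln t)²) = (4·5.0113 − 3.8712·2.7219)/9.0597 = 1.04948; ln C = (Σln s − k·Σln t)/n = -0.33521.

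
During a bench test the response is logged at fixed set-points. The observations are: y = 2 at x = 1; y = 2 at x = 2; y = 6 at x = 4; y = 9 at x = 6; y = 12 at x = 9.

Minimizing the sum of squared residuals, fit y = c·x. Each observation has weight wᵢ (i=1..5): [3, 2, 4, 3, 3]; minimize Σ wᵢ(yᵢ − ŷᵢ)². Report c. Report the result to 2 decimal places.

c = 1.40

Sums needed: Σwᵢ·x·x = 426.
For AᵀWy: Σwᵢ·x·y = 596.
Normal equations: [[426]]·[c]ᵀ = [596]ᵀ.
Hence c = 596 / 426 ≈ 1.39906.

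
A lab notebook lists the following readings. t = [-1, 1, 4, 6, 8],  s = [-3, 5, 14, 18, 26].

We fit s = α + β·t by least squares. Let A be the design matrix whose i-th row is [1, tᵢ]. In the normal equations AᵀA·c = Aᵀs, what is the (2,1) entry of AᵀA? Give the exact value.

18

Row 2 ↔ basis t, column 1 ↔ basis 1, so (AᵀA)_{2,1} = Σᵢ t = (-1)·(1) + (1)·(1) + (4)·(1) + (6)·(1) + (8)·(1) = 18.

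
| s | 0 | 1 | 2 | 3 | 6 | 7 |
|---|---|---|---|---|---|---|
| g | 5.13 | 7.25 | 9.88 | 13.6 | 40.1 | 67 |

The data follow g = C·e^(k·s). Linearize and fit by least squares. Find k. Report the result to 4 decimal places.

With ln gᵢ as the transformed response and sᵢ as the regressor:
Σs = 19.0000, Σ(s)² = 99.0000, Σln g = 16.4128, Σs·ln g = 65.9733.
Normal system: [[99.0000, 19.0000]; [19.0000, 6]]·[k, ln C]ᵀ = [65.9733, 16.4128]ᵀ.
Δ = 99.0000·6 − (19.0000)² = 233.0000; k = (65.9733·6 − 19.0000·16.4128)/233.0000 = 0.36050, ln C = (99.0000·16.4128 − 19.0000·65.9733)/233.0000 = 1.59386.

k = 0.3605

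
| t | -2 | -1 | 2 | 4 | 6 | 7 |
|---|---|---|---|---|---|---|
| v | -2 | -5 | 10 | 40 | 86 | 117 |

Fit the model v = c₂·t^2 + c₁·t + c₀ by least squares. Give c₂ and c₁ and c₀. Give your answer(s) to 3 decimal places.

c₂ = 2.052, c₁ = 2.874, c₀ = -4.287

Compute the Gram sums: Σt^2·t^2 = 3986, Σt^2·t = 622, Σt^2 = 110, Σt·t = 110, Σt = 16, Σ1 = 6.
For Mᵀv: Σt^2·v = 9496, Σt·v = 1524, Σv = 246.
So MᵀM·[c₂, c₁, c₀]ᵀ = Mᵀv: [[3986, 622, 110]; [622, 110, 16]; [110, 16, 6]]·[c₂, c₁, c₀]ᵀ = [9496, 1524, 246]ᵀ.
Inverting the 3×3 Gram matrix, [c₂, c₁, c₀]ᵀ = [37831/18435, 52987/18435, -26344/6145]ᵀ.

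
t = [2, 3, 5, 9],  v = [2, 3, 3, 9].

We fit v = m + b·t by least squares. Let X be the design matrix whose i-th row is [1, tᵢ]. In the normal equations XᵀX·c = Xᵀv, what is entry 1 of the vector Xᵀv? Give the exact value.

Entry 1 ↔ basis 1, so (Xᵀv)_{1} = Σᵢ vᵢ = (1)·(2) + (1)·(3) + (1)·(3) + (1)·(9) = 17.

17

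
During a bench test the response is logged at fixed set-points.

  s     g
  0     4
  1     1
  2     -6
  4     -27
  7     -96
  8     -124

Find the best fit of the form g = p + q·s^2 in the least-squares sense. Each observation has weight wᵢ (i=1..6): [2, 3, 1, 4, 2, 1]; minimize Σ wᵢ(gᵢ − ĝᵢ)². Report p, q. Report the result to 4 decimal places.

From the data, Σwᵢ·1 = 13, Σwᵢ·s^2 = 233, Σwᵢ·s^2·s^2 = 9941.
Moment sums: Σwᵢ·g = -419, Σwᵢ·s^2·g = -19093.
So XᵀWX·[p, q]ᵀ = XᵀWg: [[13, 233]; [233, 9941]]·[p, q]ᵀ = [-419, -19093]ᵀ.
det = 13·9941 − 233² = 74944.
p = ((-419)·9941 − 233·(-19093))/74944 = 141695/37472; q = (13·(-19093) − 233·(-419))/74944 = -75291/37472.

p = 3.7814, q = -2.0093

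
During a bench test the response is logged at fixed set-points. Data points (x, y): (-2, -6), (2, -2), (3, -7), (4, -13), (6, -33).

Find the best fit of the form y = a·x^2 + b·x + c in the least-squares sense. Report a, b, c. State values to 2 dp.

Normal-equation sums: Σx^2·x^2 = 1665, Σx^2·x = 307, Σx^2 = 69, Σx·x = 69, Σx = 13, Σ1 = 5.
And Σx^2·y = -1491, Σx·y = -263, Σy = -61.
Solving the 3×3 system (Gaussian elimination) gives a = -1083/1001, b = 87/91, c = 35/143.

a = -1.08, b = 0.96, c = 0.24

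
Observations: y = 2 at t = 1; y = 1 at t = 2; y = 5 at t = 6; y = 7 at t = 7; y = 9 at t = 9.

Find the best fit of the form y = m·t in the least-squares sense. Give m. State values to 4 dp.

With design matrix A, AᵀA = [[171]] and Aᵀy = [164]ᵀ.
Hence m = 164 / 171 ≈ 0.959064.

m = 0.9591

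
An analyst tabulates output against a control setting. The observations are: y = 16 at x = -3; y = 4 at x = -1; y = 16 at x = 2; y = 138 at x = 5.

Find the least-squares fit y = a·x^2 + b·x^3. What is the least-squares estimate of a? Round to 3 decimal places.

Sums needed: Σx^2·x^2 = 723, Σx^2·x^3 = 2913, Σx^3·x^3 = 16419.
And Σx^2·y = 3662, Σx^3·y = 16942.
Normal equations: [[723, 2913]; [2913, 16419]]·[a, b]ᵀ = [3662, 16942]ᵀ.
Eliminating b: 16419·(row 1) − 2913·(row 2) gives 3385368·a = 16419·3662 − 2913·16942 = 10774332, so a = 299287/94038.
Then b = (16942 − 2913·(299287/94038))/16419 = 14645/31346.

a = 3.183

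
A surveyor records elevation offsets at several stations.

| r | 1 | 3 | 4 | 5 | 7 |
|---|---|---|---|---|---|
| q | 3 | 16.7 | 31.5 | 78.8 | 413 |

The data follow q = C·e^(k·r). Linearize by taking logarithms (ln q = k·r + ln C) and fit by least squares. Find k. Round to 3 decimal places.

Taking logs, ln q = k·r + ln C, so regress ln q on r.
Σr = 20.0000, Σ(r)² = 100.0000, Σln q = 17.7544, Σr·ln q = 87.3435.
Equations: 100.0000·k + 20.0000·ln C = 87.3435;  20.0000·k + 5·ln C = 17.7544.
Slope k = (n·Σr·ln q − Σr·Σln q)/(n·Σ(r)² − (Σr)²) = (5·87.3435 − 20.0000·17.7544)/100.0000 = 0.81630; ln C = (Σln q − k·Σr)/n = 0.28567.

k = 0.816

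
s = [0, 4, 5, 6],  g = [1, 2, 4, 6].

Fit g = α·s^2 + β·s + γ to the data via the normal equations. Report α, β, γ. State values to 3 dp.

Compute the Gram sums: Σs^2·s^2 = 2177, Σs^2·s = 405, Σs^2 = 77, Σs·s = 77, Σs = 15, Σ1 = 4.
For Aᵀg: Σs^2·g = 348, Σs·g = 64, Σg = 13.
Normal equations: [[2177, 405, 77]; [405, 77, 15]; [77, 15, 4]]·[α, β, γ]ᵀ = [348, 64, 13]ᵀ.
Solving the 3×3 system (Gaussian elimination) gives α = 511/1804, β = -1537/1804, γ = 895/902.

α = 0.283, β = -0.852, γ = 0.992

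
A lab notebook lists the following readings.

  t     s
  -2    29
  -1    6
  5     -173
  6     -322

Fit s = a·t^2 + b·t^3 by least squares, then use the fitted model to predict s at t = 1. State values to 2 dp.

ŝ = 1.19

Sums needed: Σt^2·t^2 = 1938, Σt^2·t^3 = 10868, Σt^3·t^3 = 62346.
Moment sums: Σt^2·s = -15795, Σt^3·s = -91415.
MᵀM·[a, b]ᵀ = Mᵀs becomes [[1938, 10868]; [10868, 62346]]·[a, b]ᵀ = [-15795, -91415]ᵀ.
Eliminating b: 62346·(row 1) − 10868·(row 2) gives 2713124·a = 62346·(-15795) − 10868·(-91415) = 8743150, so a = 4371575/1356562.
Then b = ((-91415) − 10868·(4371575/1356562))/62346 = -144795/71398.
At t = 1: ŝ = (4371575/1356562)·(1) + (-144795/71398)·(1) = 810235/678281.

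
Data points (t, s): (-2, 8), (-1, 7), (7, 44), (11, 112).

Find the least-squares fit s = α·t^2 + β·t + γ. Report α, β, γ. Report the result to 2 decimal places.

Entries of MᵀM: Σt^2·t^2 = 17059, Σt^2·t = 1665, Σt^2 = 175, Σt·t = 175, Σt = 15, Σ1 = 4.
Moment sums: Σt^2·s = 15747, Σt·s = 1517, Σs = 171.
Normal equations: [[17059, 1665, 175]; [1665, 175, 15]; [175, 15, 4]]·[α, β, γ]ᵀ = [15747, 1517, 171]ᵀ.
Inverting the 3×3 Gram matrix, [α, β, γ]ᵀ = [2181/2200, -11513/11000, 3633/1100]ᵀ.

α = 0.99, β = -1.05, γ = 3.30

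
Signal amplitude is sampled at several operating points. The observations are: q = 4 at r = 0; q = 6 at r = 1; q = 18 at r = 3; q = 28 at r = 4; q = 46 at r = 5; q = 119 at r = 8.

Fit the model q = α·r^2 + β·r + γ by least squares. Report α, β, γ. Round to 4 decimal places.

Forming XᵀX = [[5059, 729, 115]; [729, 115, 21]; [115, 21, 6]] and Xᵀq = [9382, 1354, 221]ᵀ gives XᵀX·[α, β, γ]ᵀ = Xᵀq.
Row-reducing yields α = 2773/1370, β = -2653/1370, γ = 3299/685.

α = 2.0241, β = -1.9365, γ = 4.8161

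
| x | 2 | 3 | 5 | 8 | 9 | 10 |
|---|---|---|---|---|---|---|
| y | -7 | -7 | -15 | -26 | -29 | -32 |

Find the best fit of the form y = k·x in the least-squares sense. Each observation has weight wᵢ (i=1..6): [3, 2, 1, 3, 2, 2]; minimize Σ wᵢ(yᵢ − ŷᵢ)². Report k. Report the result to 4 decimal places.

k = -3.1938

The normal equations are: 609·k = -1945.
(Σwᵢ·x·x = 609, Σwᵢ·x·y = -1945.)
k = (-1945)/609 = -3.19376.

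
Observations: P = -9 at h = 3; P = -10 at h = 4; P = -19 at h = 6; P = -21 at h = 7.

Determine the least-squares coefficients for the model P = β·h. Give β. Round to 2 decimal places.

β = -2.98

Compute the Gram sums: Σh·h = 110.
Right-hand side: Σh·P = -328.
So XᵀX·[β]ᵀ = XᵀP: [[110]]·[β]ᵀ = [-328]ᵀ.
Hence β = -328 / 110 ≈ -2.98182.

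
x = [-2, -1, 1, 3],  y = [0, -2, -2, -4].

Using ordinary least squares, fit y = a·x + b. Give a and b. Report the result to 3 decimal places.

a = -0.678, b = -1.831

Normal-equation sums: Σx·x = 15, Σx = 1, Σ1 = 4.
Right-hand side: Σx·y = -12, Σy = -8.
AᵀA·[a, b]ᵀ = Aᵀy becomes [[15, 1]; [1, 4]]·[a, b]ᵀ = [-12, -8]ᵀ.
Eliminating b: 4·(row 1) − 1·(row 2) gives 59·a = 4·(-12) − 1·(-8) = -40, so a = -40/59.
Then b = ((-8) − 1·(-40/59))/4 = -108/59.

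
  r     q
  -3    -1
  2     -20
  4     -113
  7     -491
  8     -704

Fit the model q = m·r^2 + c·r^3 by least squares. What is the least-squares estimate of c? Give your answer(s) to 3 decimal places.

c = -0.988

From the data, Σr^2·r^2 = 6850, Σr^2·r^3 = 50388, Σr^3·r^3 = 384682.
For Aᵀq: Σr^2·q = -71012, Σr^3·q = -536226.
Normal equations: [[6850, 50388]; [50388, 384682]]·[m, c]ᵀ = [-71012, -536226]ᵀ.
Eliminating c: 384682·(row 1) − 50388·(row 2) gives 96121156·m = 384682·(-71012) − 50388·(-536226) = -297682496, so m = -74420624/24030289.
Then c = ((-536226) − 50388·(-74420624/24030289))/384682 = -23748861/24030289.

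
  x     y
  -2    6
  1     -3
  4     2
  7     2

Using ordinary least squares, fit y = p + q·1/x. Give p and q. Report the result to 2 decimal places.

From the data, Σ1 = 4, Σ1/x = 25/28, Σ1/x·1/x = 1045/784.
Moment sums: Σy = 7, Σ1/x·y = -73/14.
Normal equations: [[4, 25/28]; [25/28, 1045/784]]·[p, q]ᵀ = [7, -73/14]ᵀ.
Determinant 4·(1045/784) − (25/28)² = 3555/784.
p = (7·(1045/784) − (25/28)·(-73/14))/(3555/784) = 731/237; q = (4·(-73/14) − (25/28)·7)/(3555/784) = -7084/1185.

p = 3.08, q = -5.98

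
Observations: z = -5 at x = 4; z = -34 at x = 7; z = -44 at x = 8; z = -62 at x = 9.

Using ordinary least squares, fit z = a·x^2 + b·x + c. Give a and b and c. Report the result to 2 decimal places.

a = -1.01, b = 1.96, c = 3.25

The normal equations are: 13314·a + 1648·b + 210·c = -9584;  1648·a + 210·b + 28·c = -1168;  210·a + 28·b + 4·c = -145.
Inverting the 3×3 Gram matrix, [a, b, c]ᵀ = [-367/362, 355/181, 1175/362]ᵀ.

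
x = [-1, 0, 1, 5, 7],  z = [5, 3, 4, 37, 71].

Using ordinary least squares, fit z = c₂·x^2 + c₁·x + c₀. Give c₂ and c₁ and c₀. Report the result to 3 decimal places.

AᵀA·[c₂, c₁, c₀]ᵀ = Aᵀz reads: 3028·c₂ + 468·c₁ + 76·c₀ = 4413;  468·c₂ + 76·c₁ + 12·c₀ = 681;  76·c₂ + 12·c₁ + 5·c₀ = 120.
Solving the 3×3 system (Gaussian elimination) gives c₂ = 6225/4268, c₁ = -1065/2134, c₀ = 3231/1067.

c₂ = 1.459, c₁ = -0.499, c₀ = 3.028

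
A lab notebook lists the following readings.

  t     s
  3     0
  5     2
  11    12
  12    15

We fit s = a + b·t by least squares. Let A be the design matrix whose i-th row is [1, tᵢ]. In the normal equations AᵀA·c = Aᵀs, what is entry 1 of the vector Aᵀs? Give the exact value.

29

Entry 1 ↔ basis 1, so (Aᵀs)_{1} = Σᵢ sᵢ = (1)·(0) + (1)·(2) + (1)·(12) + (1)·(15) = 29.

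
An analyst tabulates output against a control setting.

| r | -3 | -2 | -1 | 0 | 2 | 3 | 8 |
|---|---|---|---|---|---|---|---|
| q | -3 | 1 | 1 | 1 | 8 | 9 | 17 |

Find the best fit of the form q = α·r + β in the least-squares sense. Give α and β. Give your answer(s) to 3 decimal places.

α = 1.798, β = 3.060

Forming XᵀX = [[91, 7]; [7, 7]] and Xᵀq = [185, 34]ᵀ gives XᵀX·[α, β]ᵀ = Xᵀq.
det = 91·7 − 7² = 588.
α = (185·7 − 7·34)/588 = 151/84; β = (91·34 − 7·185)/588 = 257/84.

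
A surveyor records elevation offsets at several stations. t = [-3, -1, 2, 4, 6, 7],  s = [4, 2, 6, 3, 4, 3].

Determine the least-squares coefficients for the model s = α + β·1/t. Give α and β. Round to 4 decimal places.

AᵀA·[α, β]ᵀ = Aᵀs reads: 6·α + (-23/84)·β = 22;  (-23/84)·α + (10385/7056)·β = 127/84.
det = 6·(10385/7056) − (-23/84)² = 61781/7056.
α = (22·(10385/7056) − (-23/84)·(127/84))/(61781/7056) = 231391/61781; β = (6·(127/84) − (-23/84)·22)/(61781/7056) = 106512/61781.

α = 3.7453, β = 1.7240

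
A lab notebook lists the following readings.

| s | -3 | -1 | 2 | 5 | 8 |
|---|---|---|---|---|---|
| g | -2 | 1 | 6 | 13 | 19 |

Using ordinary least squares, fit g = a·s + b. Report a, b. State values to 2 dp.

a = 1.94, b = 3.14

Sums needed: Σs·s = 103, Σs = 11, Σ1 = 5.
Right-hand side: Σs·g = 234, Σg = 37.
So AᵀA·[a, b]ᵀ = Aᵀg: [[103, 11]; [11, 5]]·[a, b]ᵀ = [234, 37]ᵀ.
det = 103·5 − 11² = 394.
a = (234·5 − 11·37)/394 = 763/394; b = (103·37 − 11·234)/394 = 1237/394.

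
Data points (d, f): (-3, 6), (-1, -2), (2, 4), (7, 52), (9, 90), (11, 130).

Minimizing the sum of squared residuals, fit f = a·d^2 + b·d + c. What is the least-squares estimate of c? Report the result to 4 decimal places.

c = -1.8567

With design matrix A, AᵀA = [[23701, 2383, 265]; [2383, 265, 25]; [265, 25, 6]] and Aᵀf = [25636, 2596, 280]ᵀ.
Solving the 3×3 system (Gaussian elimination) gives a = 76568/73519, b = 44552/73519, c = -136500/73519.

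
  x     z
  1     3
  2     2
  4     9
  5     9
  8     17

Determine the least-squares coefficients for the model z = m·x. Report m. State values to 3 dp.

m = 2.036

From the data, Σx·x = 110.
Right-hand side: Σx·z = 224.
AᵀA·[m]ᵀ = Aᵀz becomes [[110]]·[m]ᵀ = [224]ᵀ.
Hence m = 224 / 110 ≈ 2.03636.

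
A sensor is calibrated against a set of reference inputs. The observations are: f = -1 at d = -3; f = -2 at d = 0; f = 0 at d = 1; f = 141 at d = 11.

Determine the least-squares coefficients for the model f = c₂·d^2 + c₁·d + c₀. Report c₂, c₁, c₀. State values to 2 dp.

c₂ = 0.98, c₁ = 2.32, c₀ = -2.71

Setting ∂/∂c₂ … = 0 gives: 14723·c₂ + 1305·c₁ + 131·c₀ = 17052;  1305·c₂ + 131·c₁ + 9·c₀ = 1554;  131·c₂ + 9·c₁ + 4·c₀ = 138.
Row-reducing yields c₂ = 263457/269644, c₁ = 624333/269644, c₀ = -182562/67411.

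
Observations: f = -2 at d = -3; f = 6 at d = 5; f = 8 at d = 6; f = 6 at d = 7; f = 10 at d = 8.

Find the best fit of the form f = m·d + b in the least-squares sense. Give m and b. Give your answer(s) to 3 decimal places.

m = 1.000, b = 1.000

Entries of XᵀX: Σd·d = 183, Σd = 23, Σ1 = 5.
Right-hand side: Σd·f = 206, Σf = 28.
XᵀX·[m, b]ᵀ = Xᵀf becomes [[183, 23]; [23, 5]]·[m, b]ᵀ = [206, 28]ᵀ.
det = 183·5 − 23² = 386.
m = (206·5 − 23·28)/386 = 1; b = (183·28 − 23·206)/386 = 1.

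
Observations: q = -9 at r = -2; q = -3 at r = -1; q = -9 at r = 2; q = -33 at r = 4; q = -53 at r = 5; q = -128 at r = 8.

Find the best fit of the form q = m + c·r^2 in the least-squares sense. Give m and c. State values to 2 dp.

Sums needed: Σ1 = 6, Σr^2 = 114, Σr^2·r^2 = 5010.
Right-hand side: Σq = -235, Σr^2·q = -10120.
AᵀA·[m, c]ᵀ = Aᵀq becomes [[6, 114]; [114, 5010]]·[m, c]ᵀ = [-235, -10120]ᵀ.
Δ = 6·5010 − 114² = 17064.
m = ((-235)·5010 − 114·(-10120))/17064 = -1315/948; c = (6·(-10120) − 114·(-235))/17064 = -1885/948.

m = -1.39, c = -1.99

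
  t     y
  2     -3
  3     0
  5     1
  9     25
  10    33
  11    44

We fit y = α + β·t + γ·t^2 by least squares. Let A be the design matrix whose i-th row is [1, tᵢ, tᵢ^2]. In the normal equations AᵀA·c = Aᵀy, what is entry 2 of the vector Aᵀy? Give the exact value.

Entry 2 ↔ basis t, so (Aᵀy)_{2} = Σᵢ (t)·yᵢ = (2)·(-3) + (3)·(0) + (5)·(1) + (9)·(25) + (10)·(33) + (11)·(44) = 1038.

1038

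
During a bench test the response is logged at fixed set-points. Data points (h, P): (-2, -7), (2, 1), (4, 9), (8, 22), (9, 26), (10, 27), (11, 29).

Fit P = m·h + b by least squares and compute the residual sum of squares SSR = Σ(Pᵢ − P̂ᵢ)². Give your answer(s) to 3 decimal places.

SSR = 13.247

Sums needed: Σh·h = 390, Σh = 42, Σ1 = 7.
For XᵀP: Σh·P = 1051, ΣP = 107.
XᵀX·[m, b]ᵀ = XᵀP becomes [[390, 42]; [42, 7]]·[m, b]ᵀ = [1051, 107]ᵀ.
det = 390·7 − 42² = 966.
m = (1051·7 − 42·107)/966 = 409/138; b = (390·107 − 42·1051)/966 = -402/161.
Residuals: 688/483, -1174/483, -173/483, 380/483, 587/322, -68/483, -1067/966; SSR = 12797/966.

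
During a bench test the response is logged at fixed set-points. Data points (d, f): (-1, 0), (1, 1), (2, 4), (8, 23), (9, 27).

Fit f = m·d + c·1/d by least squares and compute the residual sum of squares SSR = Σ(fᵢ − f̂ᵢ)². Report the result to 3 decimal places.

With design matrix M, MᵀM = [[151, 5]; [5, 11809/5184]] and Mᵀf = [436, 71/8]ᵀ.
Eliminating c: (11809/5184)·(row 1) − 5·(row 2) gives (1653559/5184)·m = (11809/5184)·436 − 5·(71/8) = 1229671/1296, so m = 4918684/1653559.
Then c = ((71/8) − 5·(4918684/1653559))/(11809/5184) = -4353912/1653559.
Residuals: 564772/1653559, 1088787/1653559, -1046176/1653559, -773376/1653559, 861705/1653559; SSR = 2382470/1653559.

SSR = 1.441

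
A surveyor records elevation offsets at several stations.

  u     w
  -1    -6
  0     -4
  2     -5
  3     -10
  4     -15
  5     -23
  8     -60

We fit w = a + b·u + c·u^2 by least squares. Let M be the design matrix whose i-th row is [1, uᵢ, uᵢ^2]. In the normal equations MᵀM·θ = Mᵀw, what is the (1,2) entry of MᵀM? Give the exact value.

21

Row 1 ↔ basis 1, column 2 ↔ basis u, so (MᵀM)_{1,2} = Σᵢ u = (1)·(-1) + (1)·(0) + (1)·(2) + (1)·(3) + (1)·(4) + (1)·(5) + (1)·(8) = 21.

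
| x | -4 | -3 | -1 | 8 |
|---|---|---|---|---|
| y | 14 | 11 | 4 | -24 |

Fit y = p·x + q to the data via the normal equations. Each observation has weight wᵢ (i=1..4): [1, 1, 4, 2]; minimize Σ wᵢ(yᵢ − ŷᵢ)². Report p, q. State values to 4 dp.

p = -3.1495, q = 1.0934

The normal system AᵀWA·[p, q]ᵀ = AᵀWy is [[157, 5]; [5, 8]]·[p, q]ᵀ = [-489, -7]ᵀ.
det = 157·8 − 5² = 1231.
p = ((-489)·8 − 5·(-7))/1231 = -3877/1231; q = (157·(-7) − 5·(-489))/1231 = 1346/1231.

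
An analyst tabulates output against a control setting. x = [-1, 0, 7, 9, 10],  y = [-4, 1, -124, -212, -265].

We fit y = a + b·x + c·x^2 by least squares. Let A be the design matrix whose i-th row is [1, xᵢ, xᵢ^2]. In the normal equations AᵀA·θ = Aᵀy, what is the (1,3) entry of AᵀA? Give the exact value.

Row 1 ↔ basis 1, column 3 ↔ basis x^2, so (AᵀA)_{1,3} = Σᵢ x^2 = (1)·(1) + (1)·(0) + (1)·(49) + (1)·(81) + (1)·(100) = 231.

231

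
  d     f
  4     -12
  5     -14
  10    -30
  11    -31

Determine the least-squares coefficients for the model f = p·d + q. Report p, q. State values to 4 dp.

From the data, Σd·d = 262, Σd = 30, Σ1 = 4.
For Mᵀf: Σd·f = -759, Σf = -87.
So MᵀM·[p, q]ᵀ = Mᵀf: [[262, 30]; [30, 4]]·[p, q]ᵀ = [-759, -87]ᵀ.
det = 262·4 − 30² = 148.
p = ((-759)·4 − 30·(-87))/148 = -213/74; q = (262·(-87) − 30·(-759))/148 = -6/37.

p = -2.8784, q = -0.1622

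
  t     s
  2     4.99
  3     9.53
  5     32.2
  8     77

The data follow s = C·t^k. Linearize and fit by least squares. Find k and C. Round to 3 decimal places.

With ln sᵢ as the transformed response and ln tᵢ as the regressor:
AᵀA = [[8.6018, 5.4806]; [5.4806, 4]], rhs = [18.2116, 11.6777]ᵀ  (here Σln t = 5.4806, Σ(ln t)² = 8.6018, Σln s = 11.6777, Σln t·ln s = 18.2116).
Slope k = (n·Σln t·ln s − Σln t·Σln s)/(n·Σ(ln t)² − (Σln t)²) = (4·18.2116 − 5.4806·11.6777)/4.3697 = 2.02423; ln C = (Σln s − k·Σln t)/n = 0.14590, so C = exp(0.14590) = 1.15708.

k = 2.024, C = 1.157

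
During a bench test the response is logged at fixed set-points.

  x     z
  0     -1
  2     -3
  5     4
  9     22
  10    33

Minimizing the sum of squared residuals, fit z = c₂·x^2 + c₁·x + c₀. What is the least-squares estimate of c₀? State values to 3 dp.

From the data, Σx^2·x^2 = 17202, Σx^2·x = 1862, Σx^2 = 210, Σx·x = 210, Σx = 26, Σ1 = 5.
For Mᵀz: Σx^2·z = 5170, Σx·z = 542, Σz = 55.
MᵀM·[c₂, c₁, c₀]ᵀ = Mᵀz becomes [[17202, 1862, 210]; [1862, 210, 26]; [210, 26, 5]]·[c₂, c₁, c₀]ᵀ = [5170, 542, 55]ᵀ.
Inverting the 3×3 Gram matrix, [c₂, c₁, c₀]ᵀ = [955/1936, -3205/1936, -537/484]ᵀ.

c₀ = -1.110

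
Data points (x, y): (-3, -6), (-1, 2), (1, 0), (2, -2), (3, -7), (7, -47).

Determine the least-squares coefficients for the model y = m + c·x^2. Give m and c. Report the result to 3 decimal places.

m = 2.189, c = -1.002

AᵀA·[m, c]ᵀ = Aᵀy reads: 6·m + 73·c = -60;  73·m + 2581·c = -2426.
Δ = 6·2581 − 73² = 10157.
m = ((-60)·2581 − 73·(-2426))/10157 = 22238/10157; c = (6·(-2426) − 73·(-60))/10157 = -10176/10157.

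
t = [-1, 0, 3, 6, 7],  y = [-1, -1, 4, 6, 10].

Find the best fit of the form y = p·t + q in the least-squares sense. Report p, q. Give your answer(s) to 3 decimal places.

Setting ∂/∂p … = 0 gives: 95·p + 15·q = 119;  15·p + 5·q = 18.
Eliminating q: 5·(row 1) − 15·(row 2) gives 250·p = 5·119 − 15·18 = 325, so p = 13/10.
Then q = (18 − 15·(13/10))/5 = -3/10.

p = 1.300, q = -0.300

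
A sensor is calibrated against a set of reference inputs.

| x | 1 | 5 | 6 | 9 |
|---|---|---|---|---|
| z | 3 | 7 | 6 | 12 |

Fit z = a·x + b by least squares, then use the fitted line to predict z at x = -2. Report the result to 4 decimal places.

Forming AᵀA = [[143, 21]; [21, 4]] and Aᵀz = [182, 28]ᵀ gives AᵀA·[a, b]ᵀ = Aᵀz.
Eliminating b: 4·(row 1) − 21·(row 2) gives 131·a = 4·182 − 21·28 = 140, so a = 140/131.
Then b = (28 − 21·(140/131))/4 = 182/131.
At x = -2: ẑ = (140/131)·(-2) + (182/131)·(1) = -98/131.

ẑ = -0.7481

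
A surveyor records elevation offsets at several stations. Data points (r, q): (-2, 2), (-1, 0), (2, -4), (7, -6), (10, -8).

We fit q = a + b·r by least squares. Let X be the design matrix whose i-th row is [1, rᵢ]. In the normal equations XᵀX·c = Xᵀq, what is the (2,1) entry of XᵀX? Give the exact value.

Row 2 ↔ basis r, column 1 ↔ basis 1, so (XᵀX)_{2,1} = Σᵢ r = (-2)·(1) + (-1)·(1) + (2)·(1) + (7)·(1) + (10)·(1) = 16.

16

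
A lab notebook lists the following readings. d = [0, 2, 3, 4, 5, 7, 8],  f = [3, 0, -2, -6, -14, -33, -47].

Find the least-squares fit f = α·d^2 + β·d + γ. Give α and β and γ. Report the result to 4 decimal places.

α = -0.9392, β = 1.4248, γ = 2.3620

From the data, Σd^2·d^2 = 7475, Σd^2·d = 1079, Σd^2 = 167, Σd·d = 167, Σd = 29, Σ1 = 7.
Moment sums: Σd^2·f = -5089, Σd·f = -707, Σf = -99.
XᵀX·[α, β, γ]ᵀ = Xᵀf becomes [[7475, 1079, 167]; [1079, 167, 29]; [167, 29, 7]]·[α, β, γ]ᵀ = [-5089, -707, -99]ᵀ.
Row-reducing yields α = -3215/3423, β = 4877/3423, γ = 385/163.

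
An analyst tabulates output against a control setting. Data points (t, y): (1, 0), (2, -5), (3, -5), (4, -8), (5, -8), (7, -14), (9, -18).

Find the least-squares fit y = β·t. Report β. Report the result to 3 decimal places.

β = -1.930

Setting ∂/∂β … = 0 gives: 185·β = -357.
(Σt·t = 185, Σt·y = -357.)
Hence β = -357 / 185 ≈ -1.92973.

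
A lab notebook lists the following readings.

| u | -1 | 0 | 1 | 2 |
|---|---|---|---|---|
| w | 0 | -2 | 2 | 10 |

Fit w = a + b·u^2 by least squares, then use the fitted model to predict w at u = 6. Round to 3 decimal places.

With design matrix M, MᵀM = [[4, 6]; [6, 18]] and Mᵀw = [10, 42]ᵀ.
Determinant 4·18 − 6² = 36.
a = (10·18 − 6·42)/36 = -2; b = (4·42 − 6·10)/36 = 3.
At u = 6: ŵ = (-2)·(1) + (3)·(36) = 106.

ŵ = 106.000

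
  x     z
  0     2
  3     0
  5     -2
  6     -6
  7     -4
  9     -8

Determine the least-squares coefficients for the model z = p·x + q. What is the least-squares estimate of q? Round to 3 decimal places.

Forming MᵀM = [[200, 30]; [30, 6]] and Mᵀz = [-146, -18]ᵀ gives MᵀM·[p, q]ᵀ = Mᵀz.
Δ = 200·6 − 30² = 300.
p = ((-146)·6 − 30·(-18))/300 = -28/25; q = (200·(-18) − 30·(-146))/300 = 13/5.

q = 2.600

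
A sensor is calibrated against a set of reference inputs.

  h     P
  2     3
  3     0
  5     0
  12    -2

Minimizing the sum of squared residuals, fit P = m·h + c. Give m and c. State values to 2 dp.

Forming XᵀX = [[182, 22]; [22, 4]] and XᵀP = [-18, 1]ᵀ gives XᵀX·[m, c]ᵀ = XᵀP.
Eliminating c: 4·(row 1) − 22·(row 2) gives 244·m = 4·(-18) − 22·1 = -94, so m = -47/122.
Then c = (1 − 22·(-47/122))/4 = 289/122.

m = -0.39, c = 2.37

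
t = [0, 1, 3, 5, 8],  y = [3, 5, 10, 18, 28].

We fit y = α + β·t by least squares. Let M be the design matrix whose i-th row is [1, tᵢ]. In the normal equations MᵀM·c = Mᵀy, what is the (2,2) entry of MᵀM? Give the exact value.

Row 2 ↔ basis t, column 2 ↔ basis t, so (MᵀM)_{2,2} = Σᵢ (t)·(t) = (0)·(0) + (1)·(1) + (3)·(3) + (5)·(5) + (8)·(8) = 99.

99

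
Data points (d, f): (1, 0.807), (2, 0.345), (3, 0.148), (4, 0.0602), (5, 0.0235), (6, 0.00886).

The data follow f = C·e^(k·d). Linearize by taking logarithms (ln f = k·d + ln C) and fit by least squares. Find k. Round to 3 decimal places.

Taking logs, ln f = k·d + ln C, so regress ln f on d.
XᵀX = [[91.0000, 21.0000]; [21.0000, 6]], rhs = [-66.4258, -14.4762]ᵀ  (here Σd = 21.0000, Σ(d)² = 91.0000, Σln f = -14.4762, Σd·ln f = -66.4258).
Slope k = (n·Σd·ln f − Σd·Σln f)/(n·Σ(d)² − (Σd)²) = (6·-66.4258 − 21.0000·-14.4762)/105.0000 = -0.90052; ln C = (Σln f − k·Σd)/n = 0.73910.

k = -0.901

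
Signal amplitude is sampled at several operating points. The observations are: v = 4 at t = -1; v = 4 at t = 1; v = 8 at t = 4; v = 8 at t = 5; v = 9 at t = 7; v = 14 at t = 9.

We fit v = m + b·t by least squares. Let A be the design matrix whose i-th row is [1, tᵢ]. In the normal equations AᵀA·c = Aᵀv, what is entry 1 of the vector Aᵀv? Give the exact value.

Entry 1 ↔ basis 1, so (Aᵀv)_{1} = Σᵢ vᵢ = (1)·(4) + (1)·(4) + (1)·(8) + (1)·(8) + (1)·(9) + (1)·(14) = 47.

47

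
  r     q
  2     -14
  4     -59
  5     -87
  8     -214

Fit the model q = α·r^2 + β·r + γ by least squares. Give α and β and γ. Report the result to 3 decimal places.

Forming XᵀX = [[4993, 709, 109]; [709, 109, 19]; [109, 19, 4]] and Xᵀq = [-16871, -2411, -374]ᵀ gives XᵀX·[α, β, γ]ᵀ = Xᵀq.
Solving the 3×3 system (Gaussian elimination) gives α = -173/60, β = -443/100, γ = 917/150.

α = -2.883, β = -4.430, γ = 6.113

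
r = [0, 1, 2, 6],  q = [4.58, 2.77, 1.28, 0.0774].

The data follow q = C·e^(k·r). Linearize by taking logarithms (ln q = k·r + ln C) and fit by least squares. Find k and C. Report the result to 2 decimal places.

k = -0.69, C = 5.02

Linearized form: ln q = k·r + ln C. From the 4 transformed points,
Over the data: Σr = 9.0000, Σ(r)² = 41.0000, Σln q = 0.2286, Σr·ln q = -13.8400.
Normal system: [[41.0000, 9.0000]; [9.0000, 4]]·[k, ln C]ᵀ = [-13.8400, 0.2286]ᵀ.
Slope k = (n·Σr·ln q − Σr·Σln q)/(n·Σ(r)² − (Σr)²) = (4·-13.8400 − 9.0000·0.2286)/83.0000 = -0.69178; ln C = (Σln q − k·Σr)/n = 1.61367, so C = exp(1.61367) = 5.02120.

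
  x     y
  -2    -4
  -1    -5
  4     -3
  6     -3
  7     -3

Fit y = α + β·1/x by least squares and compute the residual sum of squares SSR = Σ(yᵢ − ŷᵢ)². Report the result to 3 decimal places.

SSR = 0.035

Entries of AᵀA: Σ1 = 5, Σ1/x = -79/84, Σ1/x·1/x = 9601/7056.
For Aᵀy: Σy = -18, Σ1/x·y = 149/28.
So AᵀA·[α, β]ᵀ = Aᵀy: [[5, -79/84]; [-79/84, 9601/7056]]·[α, β]ᵀ = [-18, 149/28]ᵀ.
Δ = 5·(9601/7056) − (-79/84)² = 10441/1764.
α = ((-18)·(9601/7056) − (-79/84)·(149/28))/(10441/1764) = -137505/41764; β = (5·(149/28) − (-79/84)·(-18))/(10441/1764) = 17073/10441.
Residuals: 4595/41764, -3023/41764, -1215/10441, 831/41764, 2457/41764; SSR = 1451/41764.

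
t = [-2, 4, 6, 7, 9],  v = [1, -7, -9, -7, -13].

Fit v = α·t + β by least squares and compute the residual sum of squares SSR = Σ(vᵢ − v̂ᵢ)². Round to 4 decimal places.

SSR = 9.0282

The normal equations are: 186·α + 24·β = -250;  24·α + 5·β = -35.
Determinant 186·5 − 24² = 354.
α = ((-250)·5 − 24·(-35))/354 = -205/177; β = (186·(-35) − 24·(-250))/354 = -85/59.
Residuals: 22/177, -164/177, -36/59, 451/177, -67/59; SSR = 1598/177.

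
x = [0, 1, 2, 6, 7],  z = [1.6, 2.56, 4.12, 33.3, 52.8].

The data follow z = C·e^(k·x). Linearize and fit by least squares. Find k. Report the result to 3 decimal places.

With ln zᵢ as the transformed response and xᵢ as the regressor:
Σx = 16.0000, Σ(x)² = 90.0000, Σln z = 10.2979, Σx·ln z = 52.5706.
Equations: 90.0000·k + 16.0000·ln C = 52.5706;  16.0000·k + 5·ln C = 10.2979.
Δ = 90.0000·5 − (16.0000)² = 194.0000; k = (52.5706·5 − 16.0000·10.2979)/194.0000 = 0.50560, ln C = (90.0000·10.2979 − 16.0000·52.5706)/194.0000 = 0.44167.

k = 0.506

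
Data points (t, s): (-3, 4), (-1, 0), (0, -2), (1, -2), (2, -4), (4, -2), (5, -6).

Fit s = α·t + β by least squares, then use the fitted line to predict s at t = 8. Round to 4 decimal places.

ŝ = -8.4878

With design matrix M, MᵀM = [[56, 8]; [8, 7]] and Mᵀs = [-60, -12]ᵀ.
Determinant 56·7 − 8² = 328.
α = ((-60)·7 − 8·(-12))/328 = -81/82; β = (56·(-12) − 8·(-60))/328 = -24/41.
At t = 8: ŝ = (-81/82)·(8) + (-24/41)·(1) = -348/41.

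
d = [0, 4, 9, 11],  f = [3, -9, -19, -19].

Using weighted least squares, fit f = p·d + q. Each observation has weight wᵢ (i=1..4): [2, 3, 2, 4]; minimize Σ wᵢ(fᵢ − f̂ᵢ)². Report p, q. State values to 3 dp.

p = -1.926, q = 0.683

Forming MᵀWM = [[694, 74]; [74, 11]] and MᵀWf = [-1286, -135]ᵀ gives MᵀWM·[p, q]ᵀ = MᵀWf.
Determinant 694·11 − 74² = 2158.
p = ((-1286)·11 − 74·(-135))/2158 = -2078/1079; q = (694·(-135) − 74·(-1286))/2158 = 737/1079.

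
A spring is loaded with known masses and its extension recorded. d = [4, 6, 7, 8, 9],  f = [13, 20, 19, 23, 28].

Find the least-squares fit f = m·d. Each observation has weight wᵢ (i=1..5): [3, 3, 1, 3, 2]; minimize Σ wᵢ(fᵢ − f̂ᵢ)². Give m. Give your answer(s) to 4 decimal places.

m = 3.0501

Normal-equation sums: Σwᵢ·d·d = 559.
Right-hand side: Σwᵢ·d·f = 1705.
m = 1705/559 = 3.05009.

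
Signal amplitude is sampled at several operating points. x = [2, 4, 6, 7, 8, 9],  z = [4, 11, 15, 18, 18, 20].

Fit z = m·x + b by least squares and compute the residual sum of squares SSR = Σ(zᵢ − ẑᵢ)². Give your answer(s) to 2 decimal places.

SSR = 7.45

Compute the Gram sums: Σx·x = 250, Σx = 36, Σ1 = 6.
For Aᵀz: Σx·z = 592, Σz = 86.
AᵀA·[m, b]ᵀ = Aᵀz becomes [[250, 36]; [36, 6]]·[m, b]ᵀ = [592, 86]ᵀ.
Eliminating b: 6·(row 1) − 36·(row 2) gives 204·m = 6·592 − 36·86 = 456, so m = 38/17.
Then b = (86 − 36·(38/17))/6 = 47/51.
Residuals: -71/51, 58/51, 2/3, 73/51, -41/51, -53/51; SSR = 380/51.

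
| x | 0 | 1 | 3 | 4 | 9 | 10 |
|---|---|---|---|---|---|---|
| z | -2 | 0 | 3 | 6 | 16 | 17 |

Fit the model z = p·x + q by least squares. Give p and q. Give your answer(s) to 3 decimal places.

Sums needed: Σx·x = 207, Σx = 27, Σ1 = 6.
Moment sums: Σx·z = 347, Σz = 40.
So MᵀM·[p, q]ᵀ = Mᵀz: [[207, 27]; [27, 6]]·[p, q]ᵀ = [347, 40]ᵀ.
Eliminating q: 6·(row 1) − 27·(row 2) gives 513·p = 6·347 − 27·40 = 1002, so p = 334/171.
Then q = (40 − 27·(334/171))/6 = -121/57.

p = 1.953, q = -2.123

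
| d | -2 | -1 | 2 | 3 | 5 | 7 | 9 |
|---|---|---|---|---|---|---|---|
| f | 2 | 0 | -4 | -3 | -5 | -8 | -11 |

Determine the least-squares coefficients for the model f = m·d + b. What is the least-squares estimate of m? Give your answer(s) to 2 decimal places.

m = -1.09

Normal-equation sums: Σd·d = 173, Σd = 23, Σ1 = 7.
For Xᵀf: Σd·f = -201, Σf = -29.
So XᵀX·[m, b]ᵀ = Xᵀf: [[173, 23]; [23, 7]]·[m, b]ᵀ = [-201, -29]ᵀ.
Eliminating b: 7·(row 1) − 23·(row 2) gives 682·m = 7·(-201) − 23·(-29) = -740, so m = -370/341.
Then b = ((-29) − 23·(-370/341))/7 = -197/341.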